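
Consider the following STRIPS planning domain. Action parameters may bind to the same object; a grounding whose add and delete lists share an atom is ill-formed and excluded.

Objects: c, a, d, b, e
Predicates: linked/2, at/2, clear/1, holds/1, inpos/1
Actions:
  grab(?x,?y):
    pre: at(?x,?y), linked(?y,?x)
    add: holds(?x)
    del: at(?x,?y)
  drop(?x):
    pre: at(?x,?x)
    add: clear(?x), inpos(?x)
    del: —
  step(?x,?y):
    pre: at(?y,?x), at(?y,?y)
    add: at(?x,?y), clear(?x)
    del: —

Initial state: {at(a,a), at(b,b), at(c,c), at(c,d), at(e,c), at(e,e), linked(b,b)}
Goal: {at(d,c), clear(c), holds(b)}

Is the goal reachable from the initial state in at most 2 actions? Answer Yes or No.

1. grab(b,b)  →  {at(a,a), at(c,c), at(c,d), at(e,c), at(e,e), holds(b), linked(b,b)}
2. drop(c)  →  {at(a,a), at(c,c), at(c,d), at(e,c), at(e,e), clear(c), holds(b), inpos(c), linked(b,b)}
3. step(d,c)  →  {at(a,a), at(c,c), at(c,d), at(d,c), at(e,c), at(e,e), clear(c), clear(d), holds(b), inpos(c), linked(b,b)}
optimal plan length = 3; 3 > 2

No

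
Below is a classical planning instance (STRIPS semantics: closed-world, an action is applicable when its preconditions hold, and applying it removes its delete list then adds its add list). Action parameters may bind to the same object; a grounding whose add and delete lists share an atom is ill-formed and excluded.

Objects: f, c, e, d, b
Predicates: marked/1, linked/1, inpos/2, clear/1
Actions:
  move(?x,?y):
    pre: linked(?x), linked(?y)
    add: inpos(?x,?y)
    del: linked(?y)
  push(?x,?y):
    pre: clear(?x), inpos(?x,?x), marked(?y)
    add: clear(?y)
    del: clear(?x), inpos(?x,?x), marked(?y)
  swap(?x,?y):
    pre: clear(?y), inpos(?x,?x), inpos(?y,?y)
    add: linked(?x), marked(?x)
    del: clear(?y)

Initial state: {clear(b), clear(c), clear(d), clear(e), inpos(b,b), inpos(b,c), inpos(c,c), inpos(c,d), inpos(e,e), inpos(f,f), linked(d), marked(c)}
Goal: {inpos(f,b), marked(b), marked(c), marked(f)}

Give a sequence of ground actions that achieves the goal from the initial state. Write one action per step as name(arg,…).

swap(f,c); swap(b,e); move(f,b)

1. swap(f,c)  →  {clear(b), clear(d), clear(e), inpos(b,b), inpos(b,c), inpos(c,c), inpos(c,d), inpos(e,e), inpos(f,f), linked(d), linked(f), marked(c), marked(f)}
2. swap(b,e)  →  {clear(b), clear(d), inpos(b,b), inpos(b,c), inpos(c,c), inpos(c,d), inpos(e,e), inpos(f,f), linked(b), linked(d), linked(f), marked(b), marked(c), marked(f)}
3. move(f,b)  →  {clear(b), clear(d), inpos(b,b), inpos(b,c), inpos(c,c), inpos(c,d), inpos(e,e), inpos(f,b), inpos(f,f), linked(d), linked(f), marked(b), marked(c), marked(f)}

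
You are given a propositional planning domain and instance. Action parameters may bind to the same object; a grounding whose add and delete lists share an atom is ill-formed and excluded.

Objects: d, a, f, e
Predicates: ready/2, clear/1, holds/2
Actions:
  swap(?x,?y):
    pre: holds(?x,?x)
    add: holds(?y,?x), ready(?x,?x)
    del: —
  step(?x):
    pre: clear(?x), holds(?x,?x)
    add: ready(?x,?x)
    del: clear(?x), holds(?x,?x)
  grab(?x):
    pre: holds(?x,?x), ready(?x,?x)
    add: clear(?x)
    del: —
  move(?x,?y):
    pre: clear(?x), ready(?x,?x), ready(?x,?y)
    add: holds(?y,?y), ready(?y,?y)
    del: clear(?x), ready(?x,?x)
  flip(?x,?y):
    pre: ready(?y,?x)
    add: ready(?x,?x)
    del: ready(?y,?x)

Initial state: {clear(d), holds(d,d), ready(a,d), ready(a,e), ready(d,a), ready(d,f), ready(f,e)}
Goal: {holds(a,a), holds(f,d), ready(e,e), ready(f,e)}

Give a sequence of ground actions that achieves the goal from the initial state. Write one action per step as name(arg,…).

swap(d,f); move(d,a); flip(e,a)

1. swap(d,f)  →  {clear(d), holds(d,d), holds(f,d), ready(a,d), ready(a,e), ready(d,a), ready(d,d), ready(d,f), ready(f,e)}
2. move(d,a)  →  {holds(a,a), holds(d,d), holds(f,d), ready(a,a), ready(a,d), ready(a,e), ready(d,a), ready(d,f), ready(f,e)}
3. flip(e,a)  →  {holds(a,a), holds(d,d), holds(f,d), ready(a,a), ready(a,d), ready(d,a), ready(d,f), ready(e,e), ready(f,e)}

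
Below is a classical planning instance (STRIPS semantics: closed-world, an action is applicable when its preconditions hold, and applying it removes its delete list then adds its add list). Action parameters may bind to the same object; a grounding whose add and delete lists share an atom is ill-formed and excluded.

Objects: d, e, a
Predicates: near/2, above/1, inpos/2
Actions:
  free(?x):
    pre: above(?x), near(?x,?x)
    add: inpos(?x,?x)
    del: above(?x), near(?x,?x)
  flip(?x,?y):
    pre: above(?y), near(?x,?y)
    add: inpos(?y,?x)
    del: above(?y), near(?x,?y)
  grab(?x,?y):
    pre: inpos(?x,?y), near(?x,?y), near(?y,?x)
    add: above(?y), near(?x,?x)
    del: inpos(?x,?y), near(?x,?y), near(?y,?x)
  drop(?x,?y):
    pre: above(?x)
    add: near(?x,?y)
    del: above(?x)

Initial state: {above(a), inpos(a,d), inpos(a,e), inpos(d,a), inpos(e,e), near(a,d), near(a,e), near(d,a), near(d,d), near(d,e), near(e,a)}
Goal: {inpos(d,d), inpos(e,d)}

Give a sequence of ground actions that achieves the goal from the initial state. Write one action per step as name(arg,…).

grab(a,d); free(d); grab(a,e); flip(d,e)

1. grab(a,d)  →  {above(a), above(d), inpos(a,e), inpos(d,a), inpos(e,e), near(a,a), near(a,e), near(d,d), near(d,e), near(e,a)}
2. free(d)  →  {above(a), inpos(a,e), inpos(d,a), inpos(d,d), inpos(e,e), near(a,a), near(a,e), near(d,e), near(e,a)}
3. grab(a,e)  →  {above(a), above(e), inpos(d,a), inpos(d,d), inpos(e,e), near(a,a), near(d,e)}
4. flip(d,e)  →  {above(a), inpos(d,a), inpos(d,d), inpos(e,d), inpos(e,e), near(a,a)}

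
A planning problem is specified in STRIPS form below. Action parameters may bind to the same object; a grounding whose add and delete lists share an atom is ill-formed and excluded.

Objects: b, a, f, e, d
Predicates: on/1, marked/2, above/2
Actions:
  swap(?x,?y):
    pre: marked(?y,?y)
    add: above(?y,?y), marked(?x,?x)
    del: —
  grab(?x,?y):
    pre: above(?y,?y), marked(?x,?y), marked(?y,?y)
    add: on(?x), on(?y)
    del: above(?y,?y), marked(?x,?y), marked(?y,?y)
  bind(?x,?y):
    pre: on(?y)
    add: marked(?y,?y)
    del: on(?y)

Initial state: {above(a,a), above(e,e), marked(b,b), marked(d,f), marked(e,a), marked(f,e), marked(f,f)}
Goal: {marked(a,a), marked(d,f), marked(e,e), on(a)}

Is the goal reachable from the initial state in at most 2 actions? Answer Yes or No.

No

1. swap(a,b)  →  {above(a,a), above(b,b), above(e,e), marked(a,a), marked(b,b), marked(d,f), marked(e,a), marked(f,e), marked(f,f)}
2. swap(e,b)  →  {above(a,a), above(b,b), above(e,e), marked(a,a), marked(b,b), marked(d,f), marked(e,a), marked(e,e), marked(f,e), marked(f,f)}
3. grab(a,a)  →  {above(b,b), above(e,e), marked(b,b), marked(d,f), marked(e,a), marked(e,e), marked(f,e), marked(f,f), on(a)}
4. swap(a,b)  →  {above(b,b), above(e,e), marked(a,a), marked(b,b), marked(d,f), marked(e,a), marked(e,e), marked(f,e), marked(f,f), on(a)}
optimal plan length = 4; 4 > 2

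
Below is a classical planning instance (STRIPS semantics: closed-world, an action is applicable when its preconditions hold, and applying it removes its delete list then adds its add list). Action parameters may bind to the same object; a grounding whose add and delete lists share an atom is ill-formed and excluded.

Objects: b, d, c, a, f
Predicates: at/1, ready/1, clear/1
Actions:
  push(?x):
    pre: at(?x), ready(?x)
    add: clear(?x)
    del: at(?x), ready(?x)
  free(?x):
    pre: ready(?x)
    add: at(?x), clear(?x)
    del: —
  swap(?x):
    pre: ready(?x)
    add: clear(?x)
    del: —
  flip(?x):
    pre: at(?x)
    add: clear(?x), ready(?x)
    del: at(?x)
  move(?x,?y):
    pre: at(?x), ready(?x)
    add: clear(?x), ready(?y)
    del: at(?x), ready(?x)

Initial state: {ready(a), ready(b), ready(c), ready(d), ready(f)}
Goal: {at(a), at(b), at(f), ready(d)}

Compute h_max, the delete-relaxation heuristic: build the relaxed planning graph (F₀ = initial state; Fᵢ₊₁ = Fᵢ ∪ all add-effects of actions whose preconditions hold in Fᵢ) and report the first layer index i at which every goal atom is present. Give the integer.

F0 = init (5 atoms)
F1 = F0 ∪ {at(a), at(b), at(c), at(d), at(f), clear(a), clear(b), clear(c), clear(d), clear(f)}  (15 atoms)
goal ⊆ F1  ⇒  h_max = 1

1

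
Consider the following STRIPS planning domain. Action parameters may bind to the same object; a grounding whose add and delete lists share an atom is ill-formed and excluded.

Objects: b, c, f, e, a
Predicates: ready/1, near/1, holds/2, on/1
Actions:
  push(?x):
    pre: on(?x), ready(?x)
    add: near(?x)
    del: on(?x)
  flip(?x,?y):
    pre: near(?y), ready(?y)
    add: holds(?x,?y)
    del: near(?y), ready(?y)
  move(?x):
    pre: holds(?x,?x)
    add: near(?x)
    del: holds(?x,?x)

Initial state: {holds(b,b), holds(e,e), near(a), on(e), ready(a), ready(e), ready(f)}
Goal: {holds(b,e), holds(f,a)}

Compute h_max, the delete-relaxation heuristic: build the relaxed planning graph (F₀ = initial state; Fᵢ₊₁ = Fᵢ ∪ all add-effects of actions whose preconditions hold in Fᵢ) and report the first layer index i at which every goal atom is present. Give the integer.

F0 = init (7 atoms)
F1 = F0 ∪ {holds(a,a), holds(b,a), holds(c,a), holds(e,a), holds(f,a), near(b), near(e)}  (14 atoms)
F2 = F1 ∪ {holds(a,e), holds(b,e), holds(c,e), holds(f,e)}  (18 atoms)
goal ⊆ F2  ⇒  h_max = 2

2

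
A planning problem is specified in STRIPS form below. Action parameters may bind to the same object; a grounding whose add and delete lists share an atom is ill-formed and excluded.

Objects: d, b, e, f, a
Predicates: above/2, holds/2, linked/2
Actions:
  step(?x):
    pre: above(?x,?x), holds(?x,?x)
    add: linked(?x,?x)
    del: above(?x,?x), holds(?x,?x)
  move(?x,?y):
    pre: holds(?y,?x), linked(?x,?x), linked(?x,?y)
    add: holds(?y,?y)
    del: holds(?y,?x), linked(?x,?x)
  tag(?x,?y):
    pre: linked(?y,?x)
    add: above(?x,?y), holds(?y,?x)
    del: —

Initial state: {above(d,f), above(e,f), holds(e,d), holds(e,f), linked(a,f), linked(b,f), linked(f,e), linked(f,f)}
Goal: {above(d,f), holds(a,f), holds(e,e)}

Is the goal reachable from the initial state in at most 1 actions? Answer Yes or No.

1. move(f,e)  →  {above(d,f), above(e,f), holds(e,d), holds(e,e), linked(a,f), linked(b,f), linked(f,e)}
2. tag(f,a)  →  {above(d,f), above(e,f), above(f,a), holds(a,f), holds(e,d), holds(e,e), linked(a,f), linked(b,f), linked(f,e)}
optimal plan length = 2; 2 > 1

No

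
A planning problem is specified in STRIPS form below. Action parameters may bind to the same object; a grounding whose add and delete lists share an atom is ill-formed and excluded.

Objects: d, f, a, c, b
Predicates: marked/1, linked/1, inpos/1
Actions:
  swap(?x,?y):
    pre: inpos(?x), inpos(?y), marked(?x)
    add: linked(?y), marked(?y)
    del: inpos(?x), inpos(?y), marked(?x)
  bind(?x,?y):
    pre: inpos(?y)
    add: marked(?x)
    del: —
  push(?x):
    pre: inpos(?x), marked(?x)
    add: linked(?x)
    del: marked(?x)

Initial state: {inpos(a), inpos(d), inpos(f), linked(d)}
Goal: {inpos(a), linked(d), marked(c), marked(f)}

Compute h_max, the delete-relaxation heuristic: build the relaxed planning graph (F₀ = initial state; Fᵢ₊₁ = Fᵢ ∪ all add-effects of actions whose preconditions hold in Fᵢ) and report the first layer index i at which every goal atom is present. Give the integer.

1

F0 = init (4 atoms)
F1 = F0 ∪ {marked(a), marked(b), marked(c), marked(d), marked(f)}  (9 atoms)
goal ⊆ F1  ⇒  h_max = 1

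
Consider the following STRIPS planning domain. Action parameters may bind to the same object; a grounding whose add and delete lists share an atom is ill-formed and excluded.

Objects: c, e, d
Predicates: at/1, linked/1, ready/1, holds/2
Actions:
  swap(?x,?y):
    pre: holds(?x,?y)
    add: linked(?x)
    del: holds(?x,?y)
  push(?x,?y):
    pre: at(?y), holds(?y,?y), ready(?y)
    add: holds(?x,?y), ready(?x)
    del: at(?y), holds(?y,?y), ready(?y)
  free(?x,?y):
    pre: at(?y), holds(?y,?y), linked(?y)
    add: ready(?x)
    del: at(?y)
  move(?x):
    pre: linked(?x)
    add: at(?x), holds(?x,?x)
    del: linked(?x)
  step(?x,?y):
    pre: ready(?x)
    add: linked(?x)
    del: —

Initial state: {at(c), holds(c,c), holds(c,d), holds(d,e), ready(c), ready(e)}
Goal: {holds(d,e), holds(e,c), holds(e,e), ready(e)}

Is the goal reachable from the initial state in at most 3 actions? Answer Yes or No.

Yes

1. push(e,c)  →  {holds(c,d), holds(d,e), holds(e,c), ready(e)}
2. step(e,c)  →  {holds(c,d), holds(d,e), holds(e,c), linked(e), ready(e)}
3. move(e)  →  {at(e), holds(c,d), holds(d,e), holds(e,c), holds(e,e), ready(e)}
optimal plan length = 3; 3 ≤ 3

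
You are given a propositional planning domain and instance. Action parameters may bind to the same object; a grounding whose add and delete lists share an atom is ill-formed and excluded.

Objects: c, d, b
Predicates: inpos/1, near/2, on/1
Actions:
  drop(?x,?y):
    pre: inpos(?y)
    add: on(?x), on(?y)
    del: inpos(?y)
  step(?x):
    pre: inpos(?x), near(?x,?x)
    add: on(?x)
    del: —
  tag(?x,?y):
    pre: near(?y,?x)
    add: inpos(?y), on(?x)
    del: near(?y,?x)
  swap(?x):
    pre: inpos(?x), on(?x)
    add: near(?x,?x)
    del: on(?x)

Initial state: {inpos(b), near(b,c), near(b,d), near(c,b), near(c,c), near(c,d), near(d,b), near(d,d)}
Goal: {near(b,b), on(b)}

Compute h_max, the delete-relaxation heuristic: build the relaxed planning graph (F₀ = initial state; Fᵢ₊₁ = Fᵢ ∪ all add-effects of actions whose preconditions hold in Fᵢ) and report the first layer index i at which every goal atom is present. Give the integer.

F0 = init (8 atoms)
F1 = F0 ∪ {inpos(c), inpos(d), on(b), on(c), on(d)}  (13 atoms)
F2 = F1 ∪ {near(b,b)}  (14 atoms)
goal ⊆ F2  ⇒  h_max = 2

2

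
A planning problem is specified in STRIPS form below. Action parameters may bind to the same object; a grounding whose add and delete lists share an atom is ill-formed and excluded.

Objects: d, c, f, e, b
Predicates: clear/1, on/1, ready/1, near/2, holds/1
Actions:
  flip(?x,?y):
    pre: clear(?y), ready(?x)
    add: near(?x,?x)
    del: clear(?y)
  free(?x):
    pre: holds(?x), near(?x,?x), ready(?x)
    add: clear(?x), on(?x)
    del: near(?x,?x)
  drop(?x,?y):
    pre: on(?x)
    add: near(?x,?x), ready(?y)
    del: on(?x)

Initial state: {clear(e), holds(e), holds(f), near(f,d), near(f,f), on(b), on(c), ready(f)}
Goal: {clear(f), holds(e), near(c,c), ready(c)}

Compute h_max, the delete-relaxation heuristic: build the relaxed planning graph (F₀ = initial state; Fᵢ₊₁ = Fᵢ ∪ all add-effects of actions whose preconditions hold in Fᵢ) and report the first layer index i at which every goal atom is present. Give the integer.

1

F0 = init (8 atoms)
F1 = F0 ∪ {clear(f), near(b,b), near(c,c), on(f), ready(b), ready(c), ready(d), ready(e)}  (16 atoms)
goal ⊆ F1  ⇒  h_max = 1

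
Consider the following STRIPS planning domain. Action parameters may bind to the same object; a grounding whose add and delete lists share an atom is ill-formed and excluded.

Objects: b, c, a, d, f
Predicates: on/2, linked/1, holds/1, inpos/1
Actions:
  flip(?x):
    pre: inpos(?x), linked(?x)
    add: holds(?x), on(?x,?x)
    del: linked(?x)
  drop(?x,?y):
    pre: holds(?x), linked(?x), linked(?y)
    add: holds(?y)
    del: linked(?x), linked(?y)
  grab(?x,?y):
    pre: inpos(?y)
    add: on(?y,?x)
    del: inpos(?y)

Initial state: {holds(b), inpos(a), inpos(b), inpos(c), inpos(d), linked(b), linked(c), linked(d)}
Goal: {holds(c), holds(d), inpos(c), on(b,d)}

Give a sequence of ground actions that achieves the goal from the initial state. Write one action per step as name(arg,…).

1. flip(c)  →  {holds(b), holds(c), inpos(a), inpos(b), inpos(c), inpos(d), linked(b), linked(d), on(c,c)}
2. flip(d)  →  {holds(b), holds(c), holds(d), inpos(a), inpos(b), inpos(c), inpos(d), linked(b), on(c,c), on(d,d)}
3. grab(d,b)  →  {holds(b), holds(c), holds(d), inpos(a), inpos(c), inpos(d), linked(b), on(b,d), on(c,c), on(d,d)}

flip(c); flip(d); grab(d,b)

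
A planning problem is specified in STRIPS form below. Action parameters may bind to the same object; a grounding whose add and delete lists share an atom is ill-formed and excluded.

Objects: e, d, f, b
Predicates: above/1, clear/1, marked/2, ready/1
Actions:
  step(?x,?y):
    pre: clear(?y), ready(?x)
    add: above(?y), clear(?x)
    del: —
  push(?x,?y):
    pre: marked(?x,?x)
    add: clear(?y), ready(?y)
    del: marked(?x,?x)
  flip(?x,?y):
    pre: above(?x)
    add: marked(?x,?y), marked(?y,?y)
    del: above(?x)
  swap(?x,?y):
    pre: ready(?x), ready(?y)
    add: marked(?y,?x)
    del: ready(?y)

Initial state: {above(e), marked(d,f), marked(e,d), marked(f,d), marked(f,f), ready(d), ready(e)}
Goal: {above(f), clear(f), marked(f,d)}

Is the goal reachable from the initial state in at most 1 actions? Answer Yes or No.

No

1. push(f,f)  →  {above(e), clear(f), marked(d,f), marked(e,d), marked(f,d), ready(d), ready(e), ready(f)}
2. step(e,f)  →  {above(e), above(f), clear(e), clear(f), marked(d,f), marked(e,d), marked(f,d), ready(d), ready(e), ready(f)}
optimal plan length = 2; 2 > 1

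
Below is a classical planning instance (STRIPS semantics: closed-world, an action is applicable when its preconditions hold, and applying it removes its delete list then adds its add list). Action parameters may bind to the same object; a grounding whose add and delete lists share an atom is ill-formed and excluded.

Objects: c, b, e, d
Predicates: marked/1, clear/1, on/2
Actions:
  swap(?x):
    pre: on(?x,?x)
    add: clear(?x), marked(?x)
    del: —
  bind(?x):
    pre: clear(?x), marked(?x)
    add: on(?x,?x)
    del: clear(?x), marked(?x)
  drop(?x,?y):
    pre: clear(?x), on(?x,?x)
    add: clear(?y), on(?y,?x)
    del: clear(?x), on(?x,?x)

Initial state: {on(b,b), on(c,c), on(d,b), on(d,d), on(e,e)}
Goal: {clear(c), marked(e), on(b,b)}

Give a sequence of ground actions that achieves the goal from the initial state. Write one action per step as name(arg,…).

swap(c); swap(e)

1. swap(c)  →  {clear(c), marked(c), on(b,b), on(c,c), on(d,b), on(d,d), on(e,e)}
2. swap(e)  →  {clear(c), clear(e), marked(c), marked(e), on(b,b), on(c,c), on(d,b), on(d,d), on(e,e)}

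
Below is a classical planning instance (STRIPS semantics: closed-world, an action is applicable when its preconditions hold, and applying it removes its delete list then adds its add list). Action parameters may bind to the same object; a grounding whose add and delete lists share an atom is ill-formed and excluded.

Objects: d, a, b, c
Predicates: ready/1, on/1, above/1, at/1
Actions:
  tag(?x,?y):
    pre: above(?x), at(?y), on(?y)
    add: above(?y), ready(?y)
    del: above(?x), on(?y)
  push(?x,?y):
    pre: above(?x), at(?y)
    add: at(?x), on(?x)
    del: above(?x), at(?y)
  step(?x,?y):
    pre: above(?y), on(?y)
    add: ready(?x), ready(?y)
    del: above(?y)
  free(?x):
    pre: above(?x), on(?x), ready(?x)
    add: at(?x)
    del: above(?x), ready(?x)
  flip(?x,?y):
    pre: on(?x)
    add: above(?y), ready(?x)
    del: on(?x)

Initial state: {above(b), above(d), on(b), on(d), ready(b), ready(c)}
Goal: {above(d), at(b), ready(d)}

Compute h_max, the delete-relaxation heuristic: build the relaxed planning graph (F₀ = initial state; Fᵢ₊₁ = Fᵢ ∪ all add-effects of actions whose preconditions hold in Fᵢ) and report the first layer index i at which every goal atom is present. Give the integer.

1

F0 = init (6 atoms)
F1 = F0 ∪ {above(a), above(c), at(b), ready(a), ready(d)}  (11 atoms)
goal ⊆ F1  ⇒  h_max = 1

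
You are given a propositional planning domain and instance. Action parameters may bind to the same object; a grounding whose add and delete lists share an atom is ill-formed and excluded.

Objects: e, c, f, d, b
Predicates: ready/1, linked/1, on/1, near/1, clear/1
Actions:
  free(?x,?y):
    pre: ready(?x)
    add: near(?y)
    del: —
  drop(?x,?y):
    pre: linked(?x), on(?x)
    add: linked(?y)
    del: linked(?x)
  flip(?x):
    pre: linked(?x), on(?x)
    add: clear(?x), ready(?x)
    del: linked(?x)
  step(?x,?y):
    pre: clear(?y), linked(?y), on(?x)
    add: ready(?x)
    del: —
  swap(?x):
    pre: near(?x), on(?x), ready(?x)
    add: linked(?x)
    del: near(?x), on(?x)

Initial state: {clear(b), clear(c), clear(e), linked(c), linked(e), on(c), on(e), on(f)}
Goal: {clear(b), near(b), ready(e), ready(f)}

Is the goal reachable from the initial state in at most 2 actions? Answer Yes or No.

No

1. flip(e)  →  {clear(b), clear(c), clear(e), linked(c), on(c), on(e), on(f), ready(e)}
2. free(e,b)  →  {clear(b), clear(c), clear(e), linked(c), near(b), on(c), on(e), on(f), ready(e)}
3. step(f,c)  →  {clear(b), clear(c), clear(e), linked(c), near(b), on(c), on(e), on(f), ready(e), ready(f)}
optimal plan length = 3; 3 > 2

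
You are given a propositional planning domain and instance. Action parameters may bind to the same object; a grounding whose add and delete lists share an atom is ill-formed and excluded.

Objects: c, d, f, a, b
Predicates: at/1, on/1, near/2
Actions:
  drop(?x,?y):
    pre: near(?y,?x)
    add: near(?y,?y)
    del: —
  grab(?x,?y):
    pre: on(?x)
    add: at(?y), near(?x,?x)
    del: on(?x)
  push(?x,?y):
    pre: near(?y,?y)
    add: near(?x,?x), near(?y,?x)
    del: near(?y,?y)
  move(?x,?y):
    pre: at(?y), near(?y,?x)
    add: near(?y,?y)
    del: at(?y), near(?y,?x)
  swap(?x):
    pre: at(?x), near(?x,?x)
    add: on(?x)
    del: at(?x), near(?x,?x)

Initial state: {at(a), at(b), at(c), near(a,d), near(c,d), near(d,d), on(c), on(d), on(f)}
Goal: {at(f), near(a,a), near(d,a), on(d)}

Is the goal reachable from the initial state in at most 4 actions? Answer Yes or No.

1. grab(c,f)  →  {at(a), at(b), at(c), at(f), near(a,d), near(c,c), near(c,d), near(d,d), on(d), on(f)}
2. push(a,d)  →  {at(a), at(b), at(c), at(f), near(a,a), near(a,d), near(c,c), near(c,d), near(d,a), on(d), on(f)}
optimal plan length = 2; 2 ≤ 4

Yes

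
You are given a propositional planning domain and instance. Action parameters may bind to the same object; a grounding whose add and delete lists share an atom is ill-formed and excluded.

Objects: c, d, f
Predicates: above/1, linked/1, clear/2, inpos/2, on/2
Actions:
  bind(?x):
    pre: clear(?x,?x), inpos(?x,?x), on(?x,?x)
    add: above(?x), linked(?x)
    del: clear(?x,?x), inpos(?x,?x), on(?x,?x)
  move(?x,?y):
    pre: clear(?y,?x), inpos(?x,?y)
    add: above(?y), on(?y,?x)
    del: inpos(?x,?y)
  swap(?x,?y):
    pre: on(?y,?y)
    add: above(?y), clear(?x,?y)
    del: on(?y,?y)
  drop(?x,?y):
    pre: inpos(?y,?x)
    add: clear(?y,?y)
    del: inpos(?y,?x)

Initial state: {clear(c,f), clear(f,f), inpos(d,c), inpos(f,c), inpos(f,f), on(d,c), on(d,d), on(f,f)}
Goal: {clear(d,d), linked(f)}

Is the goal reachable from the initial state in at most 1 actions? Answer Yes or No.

1. bind(f)  →  {above(f), clear(c,f), inpos(d,c), inpos(f,c), linked(f), on(d,c), on(d,d)}
2. swap(d,d)  →  {above(d), above(f), clear(c,f), clear(d,d), inpos(d,c), inpos(f,c), linked(f), on(d,c)}
optimal plan length = 2; 2 > 1

No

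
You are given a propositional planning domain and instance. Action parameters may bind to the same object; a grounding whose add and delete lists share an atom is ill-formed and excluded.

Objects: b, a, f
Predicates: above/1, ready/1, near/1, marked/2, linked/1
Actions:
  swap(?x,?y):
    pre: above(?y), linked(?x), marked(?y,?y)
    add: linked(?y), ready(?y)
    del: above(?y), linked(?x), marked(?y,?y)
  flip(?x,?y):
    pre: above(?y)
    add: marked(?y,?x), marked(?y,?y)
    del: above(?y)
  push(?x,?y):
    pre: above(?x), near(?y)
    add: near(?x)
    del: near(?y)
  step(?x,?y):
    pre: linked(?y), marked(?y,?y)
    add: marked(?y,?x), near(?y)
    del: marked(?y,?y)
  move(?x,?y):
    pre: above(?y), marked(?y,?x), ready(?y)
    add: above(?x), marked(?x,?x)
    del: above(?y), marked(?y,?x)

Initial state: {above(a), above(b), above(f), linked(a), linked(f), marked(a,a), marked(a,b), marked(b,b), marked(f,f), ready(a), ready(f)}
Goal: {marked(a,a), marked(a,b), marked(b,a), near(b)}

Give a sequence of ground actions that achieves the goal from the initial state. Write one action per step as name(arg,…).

step(b,f); push(b,f); flip(a,b)

1. step(b,f)  →  {above(a), above(b), above(f), linked(a), linked(f), marked(a,a), marked(a,b), marked(b,b), marked(f,b), near(f), ready(a), ready(f)}
2. push(b,f)  →  {above(a), above(b), above(f), linked(a), linked(f), marked(a,a), marked(a,b), marked(b,b), marked(f,b), near(b), ready(a), ready(f)}
3. flip(a,b)  →  {above(a), above(f), linked(a), linked(f), marked(a,a), marked(a,b), marked(b,a), marked(b,b), marked(f,b), near(b), ready(a), ready(f)}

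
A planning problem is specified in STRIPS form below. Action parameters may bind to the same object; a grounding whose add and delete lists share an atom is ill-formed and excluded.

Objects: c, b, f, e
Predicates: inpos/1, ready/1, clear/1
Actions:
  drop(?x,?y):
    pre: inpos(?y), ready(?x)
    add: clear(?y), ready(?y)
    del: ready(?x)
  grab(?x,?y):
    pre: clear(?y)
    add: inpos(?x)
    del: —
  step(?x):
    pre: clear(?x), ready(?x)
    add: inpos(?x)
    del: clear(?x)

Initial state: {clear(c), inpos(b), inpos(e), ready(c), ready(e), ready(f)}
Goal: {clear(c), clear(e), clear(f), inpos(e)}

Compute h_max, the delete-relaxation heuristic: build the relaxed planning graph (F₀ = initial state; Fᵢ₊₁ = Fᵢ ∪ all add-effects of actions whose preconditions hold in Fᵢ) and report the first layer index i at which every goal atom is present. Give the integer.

F0 = init (6 atoms)
F1 = F0 ∪ {clear(b), clear(e), inpos(c), inpos(f), ready(b)}  (11 atoms)
F2 = F1 ∪ {clear(f)}  (12 atoms)
goal ⊆ F2  ⇒  h_max = 2

2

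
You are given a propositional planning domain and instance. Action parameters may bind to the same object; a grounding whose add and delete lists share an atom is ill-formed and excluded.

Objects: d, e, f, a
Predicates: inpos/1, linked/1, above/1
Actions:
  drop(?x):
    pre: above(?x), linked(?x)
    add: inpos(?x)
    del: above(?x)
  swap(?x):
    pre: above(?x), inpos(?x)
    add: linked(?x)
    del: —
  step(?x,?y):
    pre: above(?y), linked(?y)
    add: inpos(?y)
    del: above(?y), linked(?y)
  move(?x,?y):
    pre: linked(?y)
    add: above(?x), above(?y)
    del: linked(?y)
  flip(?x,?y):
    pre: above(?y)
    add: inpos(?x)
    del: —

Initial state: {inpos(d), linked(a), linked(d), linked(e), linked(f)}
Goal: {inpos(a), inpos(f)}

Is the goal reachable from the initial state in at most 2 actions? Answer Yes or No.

No

1. move(d,d)  →  {above(d), inpos(d), linked(a), linked(e), linked(f)}
2. flip(f,d)  →  {above(d), inpos(d), inpos(f), linked(a), linked(e), linked(f)}
3. flip(a,d)  →  {above(d), inpos(a), inpos(d), inpos(f), linked(a), linked(e), linked(f)}
optimal plan length = 3; 3 > 2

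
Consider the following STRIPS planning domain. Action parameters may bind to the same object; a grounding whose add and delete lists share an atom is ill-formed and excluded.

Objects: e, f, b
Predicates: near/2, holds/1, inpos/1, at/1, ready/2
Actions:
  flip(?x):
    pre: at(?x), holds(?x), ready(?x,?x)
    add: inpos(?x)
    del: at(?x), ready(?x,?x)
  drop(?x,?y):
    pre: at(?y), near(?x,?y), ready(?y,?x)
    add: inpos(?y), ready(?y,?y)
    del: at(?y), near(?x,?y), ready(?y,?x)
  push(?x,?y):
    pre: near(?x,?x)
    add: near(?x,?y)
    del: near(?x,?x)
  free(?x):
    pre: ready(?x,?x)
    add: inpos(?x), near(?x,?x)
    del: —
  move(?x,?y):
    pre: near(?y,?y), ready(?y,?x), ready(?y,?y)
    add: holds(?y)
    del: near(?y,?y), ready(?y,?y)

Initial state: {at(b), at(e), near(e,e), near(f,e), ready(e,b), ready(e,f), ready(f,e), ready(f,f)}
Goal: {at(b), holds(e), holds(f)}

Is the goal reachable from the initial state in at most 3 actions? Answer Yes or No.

1. drop(f,e)  →  {at(b), inpos(e), near(e,e), ready(e,b), ready(e,e), ready(f,e), ready(f,f)}
2. free(f)  →  {at(b), inpos(e), inpos(f), near(e,e), near(f,f), ready(e,b), ready(e,e), ready(f,e), ready(f,f)}
3. move(e,e)  →  {at(b), holds(e), inpos(e), inpos(f), near(f,f), ready(e,b), ready(f,e), ready(f,f)}
4. move(e,f)  →  {at(b), holds(e), holds(f), inpos(e), inpos(f), ready(e,b), ready(f,e)}
optimal plan length = 4; 4 > 3

No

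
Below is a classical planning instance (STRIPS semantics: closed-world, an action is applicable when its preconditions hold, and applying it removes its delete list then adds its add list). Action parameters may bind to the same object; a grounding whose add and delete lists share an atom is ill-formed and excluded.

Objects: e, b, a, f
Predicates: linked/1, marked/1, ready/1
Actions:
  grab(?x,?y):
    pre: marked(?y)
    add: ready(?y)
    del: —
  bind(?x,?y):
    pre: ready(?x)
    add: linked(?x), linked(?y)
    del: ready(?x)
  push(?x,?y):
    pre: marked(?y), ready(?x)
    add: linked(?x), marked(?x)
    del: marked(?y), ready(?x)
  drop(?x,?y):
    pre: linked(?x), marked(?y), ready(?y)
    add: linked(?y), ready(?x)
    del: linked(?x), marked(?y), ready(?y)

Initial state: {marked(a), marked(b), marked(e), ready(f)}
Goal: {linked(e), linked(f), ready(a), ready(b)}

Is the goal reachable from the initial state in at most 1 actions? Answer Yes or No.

1. grab(e,b)  →  {marked(a), marked(b), marked(e), ready(b), ready(f)}
2. grab(e,a)  →  {marked(a), marked(b), marked(e), ready(a), ready(b), ready(f)}
3. bind(f,e)  →  {linked(e), linked(f), marked(a), marked(b), marked(e), ready(a), ready(b)}
optimal plan length = 3; 3 > 1

No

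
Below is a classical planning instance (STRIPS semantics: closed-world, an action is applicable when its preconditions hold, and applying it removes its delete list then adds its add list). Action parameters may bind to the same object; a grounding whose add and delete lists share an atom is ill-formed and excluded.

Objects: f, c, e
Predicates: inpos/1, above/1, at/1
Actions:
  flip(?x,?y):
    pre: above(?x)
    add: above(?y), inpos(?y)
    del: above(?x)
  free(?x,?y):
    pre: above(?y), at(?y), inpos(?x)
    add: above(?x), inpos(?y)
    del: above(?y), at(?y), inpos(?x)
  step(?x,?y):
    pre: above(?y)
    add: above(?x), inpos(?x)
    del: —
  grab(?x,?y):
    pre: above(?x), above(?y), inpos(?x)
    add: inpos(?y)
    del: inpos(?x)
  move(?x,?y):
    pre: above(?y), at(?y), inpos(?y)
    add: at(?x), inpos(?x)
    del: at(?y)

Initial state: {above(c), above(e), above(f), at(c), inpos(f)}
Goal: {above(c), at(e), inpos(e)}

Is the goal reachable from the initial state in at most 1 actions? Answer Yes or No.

1. flip(f,c)  →  {above(c), above(e), at(c), inpos(c), inpos(f)}
2. move(e,c)  →  {above(c), above(e), at(e), inpos(c), inpos(e), inpos(f)}
optimal plan length = 2; 2 > 1

No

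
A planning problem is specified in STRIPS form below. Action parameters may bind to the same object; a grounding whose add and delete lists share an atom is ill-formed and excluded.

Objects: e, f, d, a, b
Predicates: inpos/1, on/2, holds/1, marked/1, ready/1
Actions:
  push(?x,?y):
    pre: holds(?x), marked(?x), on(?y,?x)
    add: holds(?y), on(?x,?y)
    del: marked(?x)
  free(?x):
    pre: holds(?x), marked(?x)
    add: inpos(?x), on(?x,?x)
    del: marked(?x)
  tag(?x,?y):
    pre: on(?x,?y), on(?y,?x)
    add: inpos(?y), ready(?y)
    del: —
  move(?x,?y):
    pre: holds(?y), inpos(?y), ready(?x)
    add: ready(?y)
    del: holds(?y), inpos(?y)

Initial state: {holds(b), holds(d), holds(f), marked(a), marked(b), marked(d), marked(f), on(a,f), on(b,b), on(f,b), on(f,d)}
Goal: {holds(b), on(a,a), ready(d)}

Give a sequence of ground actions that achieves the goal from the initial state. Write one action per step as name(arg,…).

1. push(f,a)  →  {holds(a), holds(b), holds(d), holds(f), marked(a), marked(b), marked(d), on(a,f), on(b,b), on(f,a), on(f,b), on(f,d)}
2. push(d,f)  →  {holds(a), holds(b), holds(d), holds(f), marked(a), marked(b), on(a,f), on(b,b), on(d,f), on(f,a), on(f,b), on(f,d)}
3. free(a)  →  {holds(a), holds(b), holds(d), holds(f), inpos(a), marked(b), on(a,a), on(a,f), on(b,b), on(d,f), on(f,a), on(f,b), on(f,d)}
4. tag(f,d)  →  {holds(a), holds(b), holds(d), holds(f), inpos(a), inpos(d), marked(b), on(a,a), on(a,f), on(b,b), on(d,f), on(f,a), on(f,b), on(f,d), ready(d)}

push(f,a); push(d,f); free(a); tag(f,d)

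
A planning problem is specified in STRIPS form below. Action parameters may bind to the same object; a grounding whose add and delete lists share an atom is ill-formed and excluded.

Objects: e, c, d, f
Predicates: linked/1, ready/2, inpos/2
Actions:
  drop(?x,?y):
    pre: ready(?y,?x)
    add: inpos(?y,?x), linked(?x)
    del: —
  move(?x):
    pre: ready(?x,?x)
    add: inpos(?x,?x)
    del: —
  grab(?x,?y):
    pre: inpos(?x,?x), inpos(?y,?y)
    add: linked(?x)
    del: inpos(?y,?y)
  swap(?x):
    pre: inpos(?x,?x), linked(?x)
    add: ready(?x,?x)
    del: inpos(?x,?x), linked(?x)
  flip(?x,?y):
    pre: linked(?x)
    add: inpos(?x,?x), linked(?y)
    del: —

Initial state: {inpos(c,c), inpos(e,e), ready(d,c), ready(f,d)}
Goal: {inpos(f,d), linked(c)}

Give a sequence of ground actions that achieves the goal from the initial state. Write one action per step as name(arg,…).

1. drop(c,d)  →  {inpos(c,c), inpos(d,c), inpos(e,e), linked(c), ready(d,c), ready(f,d)}
2. drop(d,f)  →  {inpos(c,c), inpos(d,c), inpos(e,e), inpos(f,d), linked(c), linked(d), ready(d,c), ready(f,d)}

drop(c,d); drop(d,f)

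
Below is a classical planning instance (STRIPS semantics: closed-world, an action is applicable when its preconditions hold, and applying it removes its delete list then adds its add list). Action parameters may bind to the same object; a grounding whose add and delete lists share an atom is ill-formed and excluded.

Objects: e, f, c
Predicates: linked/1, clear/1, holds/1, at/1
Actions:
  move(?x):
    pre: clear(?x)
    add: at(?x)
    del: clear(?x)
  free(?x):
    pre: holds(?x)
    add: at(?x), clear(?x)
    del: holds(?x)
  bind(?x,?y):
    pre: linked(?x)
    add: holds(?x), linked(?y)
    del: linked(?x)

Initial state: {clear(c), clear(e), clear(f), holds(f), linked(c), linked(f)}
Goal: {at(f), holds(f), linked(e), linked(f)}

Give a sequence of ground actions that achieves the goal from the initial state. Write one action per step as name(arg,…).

move(f); bind(c,e)

1. move(f)  →  {at(f), clear(c), clear(e), holds(f), linked(c), linked(f)}
2. bind(c,e)  →  {at(f), clear(c), clear(e), holds(c), holds(f), linked(e), linked(f)}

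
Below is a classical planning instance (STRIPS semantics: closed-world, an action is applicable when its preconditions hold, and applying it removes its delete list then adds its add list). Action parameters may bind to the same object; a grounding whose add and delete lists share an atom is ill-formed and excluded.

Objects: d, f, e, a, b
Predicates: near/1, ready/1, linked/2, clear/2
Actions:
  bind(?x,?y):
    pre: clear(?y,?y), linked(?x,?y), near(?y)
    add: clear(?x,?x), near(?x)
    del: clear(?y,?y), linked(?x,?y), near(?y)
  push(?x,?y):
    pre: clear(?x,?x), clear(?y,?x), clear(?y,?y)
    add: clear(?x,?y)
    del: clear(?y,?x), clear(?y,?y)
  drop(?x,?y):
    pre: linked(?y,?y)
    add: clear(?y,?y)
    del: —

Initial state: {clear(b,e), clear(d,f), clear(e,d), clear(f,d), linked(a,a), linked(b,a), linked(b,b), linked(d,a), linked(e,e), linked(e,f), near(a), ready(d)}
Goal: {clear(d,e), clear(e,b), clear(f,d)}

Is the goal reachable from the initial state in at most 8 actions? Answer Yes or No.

1. drop(d,e)  →  {clear(b,e), clear(d,f), clear(e,d), clear(e,e), clear(f,d), linked(a,a), linked(b,a), linked(b,b), linked(d,a), linked(e,e), linked(e,f), near(a), ready(d)}
2. drop(d,a)  →  {clear(a,a), clear(b,e), clear(d,f), clear(e,d), clear(e,e), clear(f,d), linked(a,a), linked(b,a), linked(b,b), linked(d,a), linked(e,e), linked(e,f), near(a), ready(d)}
3. bind(d,a)  →  {clear(b,e), clear(d,d), clear(d,f), clear(e,d), clear(e,e), clear(f,d), linked(a,a), linked(b,a), linked(b,b), linked(e,e), linked(e,f), near(d), ready(d)}
4. drop(d,b)  →  {clear(b,b), clear(b,e), clear(d,d), clear(d,f), clear(e,d), clear(e,e), clear(f,d), linked(a,a), linked(b,a), linked(b,b), linked(e,e), linked(e,f), near(d), ready(d)}
5. push(e,b)  →  {clear(d,d), clear(d,f), clear(e,b), clear(e,d), clear(e,e), clear(f,d), linked(a,a), linked(b,a), linked(b,b), linked(e,e), linked(e,f), near(d), ready(d)}
6. push(d,e)  →  {clear(d,d), clear(d,e), clear(d,f), clear(e,b), clear(f,d), linked(a,a), linked(b,a), linked(b,b), linked(e,e), linked(e,f), near(d), ready(d)}
optimal plan length = 6; 6 ≤ 8

Yes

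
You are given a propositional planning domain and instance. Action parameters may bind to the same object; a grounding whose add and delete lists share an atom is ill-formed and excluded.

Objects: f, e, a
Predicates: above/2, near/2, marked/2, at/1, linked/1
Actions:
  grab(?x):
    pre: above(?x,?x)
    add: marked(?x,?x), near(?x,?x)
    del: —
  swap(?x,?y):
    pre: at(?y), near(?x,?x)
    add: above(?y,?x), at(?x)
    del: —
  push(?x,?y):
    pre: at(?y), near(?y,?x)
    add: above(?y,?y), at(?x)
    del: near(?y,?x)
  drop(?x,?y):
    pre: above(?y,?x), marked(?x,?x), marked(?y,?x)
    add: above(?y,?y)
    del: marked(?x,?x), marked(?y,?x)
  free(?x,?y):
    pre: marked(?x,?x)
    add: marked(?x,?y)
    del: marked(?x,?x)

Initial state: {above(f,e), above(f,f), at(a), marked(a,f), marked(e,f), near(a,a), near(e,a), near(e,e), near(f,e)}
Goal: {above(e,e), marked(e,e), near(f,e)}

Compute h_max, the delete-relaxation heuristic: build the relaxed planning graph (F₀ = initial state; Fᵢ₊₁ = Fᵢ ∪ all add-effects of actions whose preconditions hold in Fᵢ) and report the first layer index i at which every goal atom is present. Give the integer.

F0 = init (9 atoms)
F1 = F0 ∪ {above(a,a), above(a,e), at(e), marked(f,f), near(f,f)}  (14 atoms)
F2 = F1 ∪ {above(a,f), above(e,a), above(e,e), above(e,f), at(f), marked(a,a), marked(f,a), marked(f,e)}  (22 atoms)
F3 = F2 ∪ {above(f,a), marked(a,e), marked(e,e)}  (25 atoms)
goal ⊆ F3  ⇒  h_max = 3

3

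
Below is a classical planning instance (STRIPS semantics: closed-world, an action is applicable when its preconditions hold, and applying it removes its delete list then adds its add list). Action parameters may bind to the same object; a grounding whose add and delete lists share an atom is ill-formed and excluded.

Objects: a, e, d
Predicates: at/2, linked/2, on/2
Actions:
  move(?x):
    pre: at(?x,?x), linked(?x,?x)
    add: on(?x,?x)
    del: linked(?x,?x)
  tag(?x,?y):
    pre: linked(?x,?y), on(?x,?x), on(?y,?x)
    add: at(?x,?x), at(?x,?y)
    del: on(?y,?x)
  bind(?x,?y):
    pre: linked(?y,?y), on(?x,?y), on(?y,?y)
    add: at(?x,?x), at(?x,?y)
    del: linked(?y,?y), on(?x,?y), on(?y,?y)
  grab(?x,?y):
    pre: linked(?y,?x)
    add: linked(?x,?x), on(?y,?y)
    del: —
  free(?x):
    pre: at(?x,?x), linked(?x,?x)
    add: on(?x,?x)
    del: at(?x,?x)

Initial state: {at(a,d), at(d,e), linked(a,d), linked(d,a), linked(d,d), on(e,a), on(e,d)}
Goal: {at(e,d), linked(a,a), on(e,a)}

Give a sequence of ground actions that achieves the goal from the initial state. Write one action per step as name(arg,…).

grab(a,d); bind(e,d)

1. grab(a,d)  →  {at(a,d), at(d,e), linked(a,a), linked(a,d), linked(d,a), linked(d,d), on(d,d), on(e,a), on(e,d)}
2. bind(e,d)  →  {at(a,d), at(d,e), at(e,d), at(e,e), linked(a,a), linked(a,d), linked(d,a), on(e,a)}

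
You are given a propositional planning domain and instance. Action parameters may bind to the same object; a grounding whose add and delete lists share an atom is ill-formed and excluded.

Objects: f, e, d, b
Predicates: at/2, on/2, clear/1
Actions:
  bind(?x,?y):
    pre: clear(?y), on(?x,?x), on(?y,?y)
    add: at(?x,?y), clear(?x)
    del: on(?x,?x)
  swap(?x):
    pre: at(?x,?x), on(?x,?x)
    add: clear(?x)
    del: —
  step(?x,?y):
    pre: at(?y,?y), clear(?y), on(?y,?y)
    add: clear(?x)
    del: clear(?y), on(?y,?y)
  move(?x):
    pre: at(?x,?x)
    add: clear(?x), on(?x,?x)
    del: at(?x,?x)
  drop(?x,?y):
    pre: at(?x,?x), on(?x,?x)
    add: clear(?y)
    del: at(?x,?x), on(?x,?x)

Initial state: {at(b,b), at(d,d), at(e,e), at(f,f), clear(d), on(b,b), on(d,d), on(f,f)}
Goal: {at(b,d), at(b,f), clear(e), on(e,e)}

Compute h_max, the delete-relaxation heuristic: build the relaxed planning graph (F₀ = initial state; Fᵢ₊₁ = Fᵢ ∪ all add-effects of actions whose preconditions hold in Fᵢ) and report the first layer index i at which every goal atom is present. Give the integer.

2

F0 = init (8 atoms)
F1 = F0 ∪ {at(b,d), at(f,d), clear(b), clear(e), clear(f), on(e,e)}  (14 atoms)
F2 = F1 ∪ {at(b,e), at(b,f), at(d,b), at(d,e), at(d,f), at(e,b), at(e,d), at(e,f), at(f,b), at(f,e)}  (24 atoms)
goal ⊆ F2  ⇒  h_max = 2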